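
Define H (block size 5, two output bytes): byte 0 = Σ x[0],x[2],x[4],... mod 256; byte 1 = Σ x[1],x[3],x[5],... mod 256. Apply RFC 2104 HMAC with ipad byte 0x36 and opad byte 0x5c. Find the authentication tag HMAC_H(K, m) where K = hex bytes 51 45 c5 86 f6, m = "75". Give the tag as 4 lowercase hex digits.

aa42

Key hex bytes 51 45 c5 86 f6 is exactly B = 5 bytes: K' = 51 45 c5 86 f6.
K' ⊕ ipad = 67 73 f3 b0 c0.  K' ⊕ opad = 0d 19 99 da aa.
Inner input = (K'⊕ipad) ∥ m = 67 73 f3 b0 c0 ∥ 37 35.
Inner hash: even-index sum = 591 mod 256 = 79; odd-index sum = 346 mod 256 = 90 → 4f 5a.
Outer input = (K'⊕opad) ∥ inner = 0d 19 99 da aa ∥ 4f 5a.
Outer hash (tag): even-index sum = 426 mod 256 = 170; odd-index sum = 322 mod 256 = 66 → aa 42.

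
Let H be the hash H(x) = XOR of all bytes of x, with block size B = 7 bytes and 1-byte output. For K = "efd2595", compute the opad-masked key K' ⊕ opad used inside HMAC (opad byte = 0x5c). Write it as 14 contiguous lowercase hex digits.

393a386e696569

Key "efd2595" = 65 66 64 32 35 39 35 is exactly B = 7 bytes: K' = 65 66 64 32 35 39 35.
XOR each byte with 0x5c: 65⊕5c=39, 66⊕5c=3a, 64⊕5c=38, 32⊕5c=6e, 35⊕5c=69, 39⊕5c=65, 35⊕5c=69.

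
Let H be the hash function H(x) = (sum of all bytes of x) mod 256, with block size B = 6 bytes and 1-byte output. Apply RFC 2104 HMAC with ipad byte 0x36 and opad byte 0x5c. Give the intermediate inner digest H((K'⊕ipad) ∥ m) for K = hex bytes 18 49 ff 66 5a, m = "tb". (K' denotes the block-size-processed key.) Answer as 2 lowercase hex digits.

Key hex bytes 18 49 ff 66 5a is 5 bytes ≤ B = 6; zero-pad to 6 bytes: K' = 18 49 ff 66 5a 00.
K' ⊕ ipad = 2e 7f c9 50 6c 36.
Inner input = 2e 7f c9 50 6c 36 ∥ 74 62.
Inner hash: sum = 46+127+201+80+108+54+116+98 = 830; mod 256 = 62 → 3e.

3e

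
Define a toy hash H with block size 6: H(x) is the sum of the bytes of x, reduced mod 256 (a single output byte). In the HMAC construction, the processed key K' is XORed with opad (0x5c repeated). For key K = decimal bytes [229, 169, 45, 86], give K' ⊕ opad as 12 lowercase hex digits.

b9f5710a5c5c

Key decimal bytes [229, 169, 45, 86] = e5 a9 2d 56 is 4 bytes ≤ B = 6; zero-pad to 6 bytes: K' = e5 a9 2d 56 00 00.
XOR each byte with 0x5c: e5⊕5c=b9, a9⊕5c=f5, 2d⊕5c=71, 56⊕5c=0a, 00⊕5c=5c, 00⊕5c=5c.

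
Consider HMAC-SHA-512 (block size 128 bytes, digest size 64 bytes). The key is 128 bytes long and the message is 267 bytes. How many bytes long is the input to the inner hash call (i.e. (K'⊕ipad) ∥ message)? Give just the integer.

Key is 128 ≤ 128 bytes, zero-padded: |K'| = 128.
Inner input = (K'⊕ipad) ∥ m → 128 + 267 = 395 bytes.

395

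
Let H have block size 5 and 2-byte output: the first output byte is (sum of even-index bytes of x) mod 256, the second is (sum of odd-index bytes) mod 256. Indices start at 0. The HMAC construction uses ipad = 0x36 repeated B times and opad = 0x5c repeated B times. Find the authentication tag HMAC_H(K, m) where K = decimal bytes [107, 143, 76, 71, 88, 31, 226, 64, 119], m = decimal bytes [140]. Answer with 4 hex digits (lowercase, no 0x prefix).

b18f

Key decimal bytes [107, 143, 76, 71, 88, 31, 226, 64, 119] = 6b 8f 4c 47 58 1f e2 40 77 is 9 bytes > B = 5, so hash it first: H(key) = 68 35, then zero-pad to 5 bytes: K' = 68 35 00 00 00.
K' ⊕ ipad = 5e 03 36 36 36.  K' ⊕ opad = 34 69 5c 5c 5c.
Inner input = (K'⊕ipad) ∥ m = 5e 03 36 36 36 ∥ 8c.
Inner hash: even-index sum = 202 mod 256 = 202; odd-index sum = 197 mod 256 = 197 → ca c5.
Outer input = (K'⊕opad) ∥ inner = 34 69 5c 5c 5c ∥ ca c5.
Outer hash (tag): even-index sum = 433 mod 256 = 177; odd-index sum = 399 mod 256 = 143 → b1 8f.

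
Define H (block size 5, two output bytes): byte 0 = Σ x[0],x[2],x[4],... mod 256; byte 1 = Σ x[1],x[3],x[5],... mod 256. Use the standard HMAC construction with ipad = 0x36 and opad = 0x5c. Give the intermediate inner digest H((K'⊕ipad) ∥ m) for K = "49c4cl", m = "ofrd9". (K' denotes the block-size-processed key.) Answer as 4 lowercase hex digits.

023f

Key "49c4cl" = 34 39 63 34 63 6c is 6 bytes > B = 5, so hash it first: H(key) = fa d9, then zero-pad to 5 bytes: K' = fa d9 00 00 00.
K' ⊕ ipad = cc ef 36 36 36.
Inner input = cc ef 36 36 36 ∥ 6f 66 72 64 39.
Inner hash: even-index sum = 514 mod 256 = 2; odd-index sum = 575 mod 256 = 63 → 02 3f.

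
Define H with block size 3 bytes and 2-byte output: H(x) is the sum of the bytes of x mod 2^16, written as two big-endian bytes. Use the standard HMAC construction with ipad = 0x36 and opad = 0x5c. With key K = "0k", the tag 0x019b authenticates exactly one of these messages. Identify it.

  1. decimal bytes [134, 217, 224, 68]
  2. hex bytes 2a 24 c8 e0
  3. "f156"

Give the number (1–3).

Key "0k" = 30 6b is 2 bytes ≤ B = 3; zero-pad to 3 bytes: K' = 30 6b 00.
K' ⊕ ipad = 06 5d 36; K' ⊕ opad = 6c 37 5c.
m1: inner = H(06 5d 36 86 d9 e0 44) = 03 1c; tag = H(6c 37 5c 03 1c) = 011e
m2: inner = H(06 5d 36 2a 24 c8 e0) = 02 8f; tag = H(6c 37 5c 02 8f) = 0190
m3: inner = H(06 5d 36 66 31 35 36) = 01 9b; tag = H(6c 37 5c 01 9b) = 019b ← matches

3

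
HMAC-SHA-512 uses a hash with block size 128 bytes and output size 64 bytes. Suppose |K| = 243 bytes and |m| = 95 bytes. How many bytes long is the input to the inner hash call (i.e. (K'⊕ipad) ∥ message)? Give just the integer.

223

Key is 243 > 128 bytes, so it is hashed to 64 bytes then zero-padded to 128: |K'| = 128.
Inner input = (K'⊕ipad) ∥ m → 128 + 95 = 223 bytes.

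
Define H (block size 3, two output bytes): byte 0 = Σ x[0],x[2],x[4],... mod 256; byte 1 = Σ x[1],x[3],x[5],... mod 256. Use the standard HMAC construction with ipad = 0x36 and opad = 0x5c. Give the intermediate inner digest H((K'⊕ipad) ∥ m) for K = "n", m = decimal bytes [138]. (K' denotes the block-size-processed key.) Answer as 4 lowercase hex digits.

Key "n" = 6e is 1 byte ≤ B = 3; zero-pad to 3 bytes: K' = 6e 00 00.
K' ⊕ ipad = 58 36 36.
Inner input = 58 36 36 ∥ 8a.
Inner hash: even-index sum = 142 mod 256 = 142; odd-index sum = 192 mod 256 = 192 → 8e c0.

8ec0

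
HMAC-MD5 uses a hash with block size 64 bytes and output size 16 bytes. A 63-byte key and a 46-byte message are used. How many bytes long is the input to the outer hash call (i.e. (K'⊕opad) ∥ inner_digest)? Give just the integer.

80

Key is 63 ≤ 64 bytes, zero-padded: |K'| = 64.
Outer input = (K'⊕opad) ∥ H(inner) → 64 + 16 = 80 bytes.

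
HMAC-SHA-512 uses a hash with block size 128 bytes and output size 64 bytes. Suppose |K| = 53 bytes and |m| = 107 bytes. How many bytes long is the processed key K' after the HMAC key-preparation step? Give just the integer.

128

Key is 53 ≤ 128 bytes, zero-padded: |K'| = 128.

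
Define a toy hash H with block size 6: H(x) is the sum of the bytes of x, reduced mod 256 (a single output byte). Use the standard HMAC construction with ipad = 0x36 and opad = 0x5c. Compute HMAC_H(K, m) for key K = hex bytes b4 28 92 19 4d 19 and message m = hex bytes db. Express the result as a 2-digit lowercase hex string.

Key hex bytes b4 28 92 19 4d 19 is exactly B = 6 bytes: K' = b4 28 92 19 4d 19.
K' ⊕ ipad = 82 1e a4 2f 7b 2f.  K' ⊕ opad = e8 74 ce 45 11 45.
Inner input = (K'⊕ipad) ∥ m = 82 1e a4 2f 7b 2f ∥ db.
Inner hash: sum = 130+30+164+47+123+47+219 = 760; mod 256 = 248 → f8.
Outer input = (K'⊕opad) ∥ inner = e8 74 ce 45 11 45 ∥ f8.
Outer hash (tag): sum = 232+116+206+69+17+69+248 = 957; mod 256 = 189 → bd.

bd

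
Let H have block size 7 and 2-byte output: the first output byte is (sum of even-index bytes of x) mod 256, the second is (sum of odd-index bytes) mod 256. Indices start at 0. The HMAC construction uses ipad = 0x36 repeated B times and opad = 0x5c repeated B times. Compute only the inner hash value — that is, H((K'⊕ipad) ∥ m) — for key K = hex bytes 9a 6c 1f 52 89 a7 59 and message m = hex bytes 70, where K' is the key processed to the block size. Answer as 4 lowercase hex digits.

03bf

Key hex bytes 9a 6c 1f 52 89 a7 59 is exactly B = 7 bytes: K' = 9a 6c 1f 52 89 a7 59.
K' ⊕ ipad = ac 5a 29 64 bf 91 6f.
Inner input = ac 5a 29 64 bf 91 6f ∥ 70.
Inner hash: even-index sum = 515 mod 256 = 3; odd-index sum = 447 mod 256 = 191 → 03 bf.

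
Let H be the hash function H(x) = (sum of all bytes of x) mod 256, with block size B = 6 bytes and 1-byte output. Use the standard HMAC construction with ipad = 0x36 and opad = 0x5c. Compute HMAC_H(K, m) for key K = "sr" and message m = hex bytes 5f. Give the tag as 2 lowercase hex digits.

8d

Key "sr" = 73 72 is 2 bytes ≤ B = 6; zero-pad to 6 bytes: K' = 73 72 00 00 00 00.
K' ⊕ ipad = 45 44 36 36 36 36.  K' ⊕ opad = 2f 2e 5c 5c 5c 5c.
Inner input = (K'⊕ipad) ∥ m = 45 44 36 36 36 36 ∥ 5f.
Inner hash: sum = 69+68+54+54+54+54+95 = 448; mod 256 = 192 → c0.
Outer input = (K'⊕opad) ∥ inner = 2f 2e 5c 5c 5c 5c ∥ c0.
Outer hash (tag): sum = 47+46+92+92+92+92+192 = 653; mod 256 = 141 → 8d.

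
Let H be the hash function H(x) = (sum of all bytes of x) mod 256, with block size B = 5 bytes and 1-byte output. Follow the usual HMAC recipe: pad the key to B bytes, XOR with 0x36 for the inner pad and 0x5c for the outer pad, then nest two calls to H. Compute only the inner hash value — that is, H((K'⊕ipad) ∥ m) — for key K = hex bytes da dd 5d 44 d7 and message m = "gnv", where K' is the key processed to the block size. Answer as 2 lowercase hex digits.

e0

Key hex bytes da dd 5d 44 d7 is exactly B = 5 bytes: K' = da dd 5d 44 d7.
K' ⊕ ipad = ec eb 6b 72 e1.
Inner input = ec eb 6b 72 e1 ∥ 67 6e 76.
Inner hash: sum = 236+235+107+114+225+103+110+118 = 1248; mod 256 = 224 → e0.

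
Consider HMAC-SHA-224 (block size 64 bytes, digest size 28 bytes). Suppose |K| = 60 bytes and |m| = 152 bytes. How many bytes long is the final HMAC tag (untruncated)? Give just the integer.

28

The tag is one SHA-224 digest: 28 bytes.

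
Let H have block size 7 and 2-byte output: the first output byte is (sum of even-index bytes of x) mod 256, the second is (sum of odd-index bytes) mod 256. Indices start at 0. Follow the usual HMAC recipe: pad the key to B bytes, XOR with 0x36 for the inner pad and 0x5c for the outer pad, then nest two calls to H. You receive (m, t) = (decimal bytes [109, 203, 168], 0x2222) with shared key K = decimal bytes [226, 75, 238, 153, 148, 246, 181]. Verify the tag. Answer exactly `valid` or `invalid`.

valid

Key decimal bytes [226, 75, 238, 153, 148, 246, 181] = e2 4b ee 99 94 f6 b5 is exactly B = 7 bytes: K' = e2 4b ee 99 94 f6 b5.
K' ⊕ ipad = d4 7d d8 af a2 c0 83; K' ⊕ opad = be 17 b2 c5 c8 aa e9.
Inner hash: even-index sum = 924 mod 256 = 156; odd-index sum = 769 mod 256 = 1 → 9c 01.
Outer hash (recomputed tag): even-index sum = 802 mod 256 = 34; odd-index sum = 546 mod 256 = 34 → 22 22.
Recomputed tag = 2222; claimed = 2222 → match.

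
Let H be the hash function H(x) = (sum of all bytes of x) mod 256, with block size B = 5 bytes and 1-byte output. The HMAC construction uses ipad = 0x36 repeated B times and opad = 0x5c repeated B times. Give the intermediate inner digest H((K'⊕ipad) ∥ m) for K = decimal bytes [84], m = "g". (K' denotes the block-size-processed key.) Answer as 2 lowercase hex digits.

a1

Key decimal bytes [84] = 54 is 1 byte ≤ B = 5; zero-pad to 5 bytes: K' = 54 00 00 00 00.
K' ⊕ ipad = 62 36 36 36 36.
Inner input = 62 36 36 36 36 ∥ 67.
Inner hash: sum = 98+54+54+54+54+103 = 417; mod 256 = 161 → a1.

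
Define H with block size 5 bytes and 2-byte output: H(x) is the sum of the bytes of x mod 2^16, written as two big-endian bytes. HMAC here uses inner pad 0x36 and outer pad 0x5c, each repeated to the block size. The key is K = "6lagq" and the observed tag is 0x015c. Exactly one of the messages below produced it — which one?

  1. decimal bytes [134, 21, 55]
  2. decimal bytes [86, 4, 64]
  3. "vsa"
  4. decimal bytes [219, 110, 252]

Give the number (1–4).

1

Key "6lagq" = 36 6c 61 67 71 is exactly B = 5 bytes: K' = 36 6c 61 67 71.
K' ⊕ ipad = 00 5a 57 51 47; K' ⊕ opad = 6a 30 3d 3b 2d.
m1: inner = H(00 5a 57 51 47 86 15 37) = 02 1b; tag = H(6a 30 3d 3b 2d 02 1b) = 015c ← matches
m2: inner = H(00 5a 57 51 47 56 04 40) = 01 e3; tag = H(6a 30 3d 3b 2d 01 e3) = 0223
m3: inner = H(00 5a 57 51 47 76 73 61) = 02 93; tag = H(6a 30 3d 3b 2d 02 93) = 01d4
m4: inner = H(00 5a 57 51 47 db 6e fc) = 03 8e; tag = H(6a 30 3d 3b 2d 03 8e) = 01d0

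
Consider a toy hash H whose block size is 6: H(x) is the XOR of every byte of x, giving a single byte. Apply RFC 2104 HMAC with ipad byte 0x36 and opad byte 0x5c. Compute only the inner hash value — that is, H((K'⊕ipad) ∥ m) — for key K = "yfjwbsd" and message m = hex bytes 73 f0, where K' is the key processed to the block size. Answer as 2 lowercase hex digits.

Key "yfjwbsd" = 79 66 6a 77 62 73 64 is 7 bytes > B = 6, so hash it first: H(key) = 77, then zero-pad to 6 bytes: K' = 77 00 00 00 00 00.
K' ⊕ ipad = 41 36 36 36 36 36.
Inner input = 41 36 36 36 36 36 ∥ 73 f0.
Inner hash: XOR 41⊕36⊕36⊕36⊕36⊕36⊕73⊕f0 = f4.

f4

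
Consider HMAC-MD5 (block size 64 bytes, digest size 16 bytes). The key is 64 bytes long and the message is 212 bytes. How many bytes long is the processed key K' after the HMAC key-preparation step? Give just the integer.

Key is 64 ≤ 64 bytes, zero-padded: |K'| = 64.

64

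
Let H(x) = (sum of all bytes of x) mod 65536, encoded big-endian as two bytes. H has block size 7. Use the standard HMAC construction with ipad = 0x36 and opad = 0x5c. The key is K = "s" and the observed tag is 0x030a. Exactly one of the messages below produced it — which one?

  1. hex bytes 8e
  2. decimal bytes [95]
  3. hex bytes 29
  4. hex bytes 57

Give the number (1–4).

3

Key "s" = 73 is 1 byte ≤ B = 7; zero-pad to 7 bytes: K' = 73 00 00 00 00 00 00.
K' ⊕ ipad = 45 36 36 36 36 36 36; K' ⊕ opad = 2f 5c 5c 5c 5c 5c 5c.
m1: inner = H(45 36 36 36 36 36 36 8e) = 02 17; tag = H(2f 5c 5c 5c 5c 5c 5c 02 17) = 0270
m2: inner = H(45 36 36 36 36 36 36 5f) = 01 e8; tag = H(2f 5c 5c 5c 5c 5c 5c 01 e8) = 0340
m3: inner = H(45 36 36 36 36 36 36 29) = 01 b2; tag = H(2f 5c 5c 5c 5c 5c 5c 01 b2) = 030a ← matches
m4: inner = H(45 36 36 36 36 36 36 57) = 01 e0; tag = H(2f 5c 5c 5c 5c 5c 5c 01 e0) = 0338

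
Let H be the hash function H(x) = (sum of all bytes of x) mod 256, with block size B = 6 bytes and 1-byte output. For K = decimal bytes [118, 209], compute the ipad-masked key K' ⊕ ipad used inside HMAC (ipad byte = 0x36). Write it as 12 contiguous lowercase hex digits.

40e736363636

Key decimal bytes [118, 209] = 76 d1 is 2 bytes ≤ B = 6; zero-pad to 6 bytes: K' = 76 d1 00 00 00 00.
XOR each byte with 0x36: 76⊕36=40, d1⊕36=e7, 00⊕36=36, 00⊕36=36, 00⊕36=36, 00⊕36=36.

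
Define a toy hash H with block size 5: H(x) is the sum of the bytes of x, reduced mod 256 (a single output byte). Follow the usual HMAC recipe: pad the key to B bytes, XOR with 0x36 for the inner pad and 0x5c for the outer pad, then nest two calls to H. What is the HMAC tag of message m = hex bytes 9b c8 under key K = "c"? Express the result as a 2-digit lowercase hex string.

Key "c" = 63 is 1 byte ≤ B = 5; zero-pad to 5 bytes: K' = 63 00 00 00 00.
K' ⊕ ipad = 55 36 36 36 36.  K' ⊕ opad = 3f 5c 5c 5c 5c.
Inner input = (K'⊕ipad) ∥ m = 55 36 36 36 36 ∥ 9b c8.
Inner hash: sum = 85+54+54+54+54+155+200 = 656; mod 256 = 144 → 90.
Outer input = (K'⊕opad) ∥ inner = 3f 5c 5c 5c 5c ∥ 90.
Outer hash (tag): sum = 63+92+92+92+92+144 = 575; mod 256 = 63 → 3f.

3f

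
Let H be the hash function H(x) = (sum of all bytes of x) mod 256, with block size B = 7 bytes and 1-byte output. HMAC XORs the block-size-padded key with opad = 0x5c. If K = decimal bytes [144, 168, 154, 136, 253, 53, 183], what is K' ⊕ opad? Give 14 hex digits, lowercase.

ccf4c6d4a169eb

Key decimal bytes [144, 168, 154, 136, 253, 53, 183] = 90 a8 9a 88 fd 35 b7 is exactly B = 7 bytes: K' = 90 a8 9a 88 fd 35 b7.
XOR each byte with 0x5c: 90⊕5c=cc, a8⊕5c=f4, 9a⊕5c=c6, 88⊕5c=d4, fd⊕5c=a1, 35⊕5c=69, b7⊕5c=eb.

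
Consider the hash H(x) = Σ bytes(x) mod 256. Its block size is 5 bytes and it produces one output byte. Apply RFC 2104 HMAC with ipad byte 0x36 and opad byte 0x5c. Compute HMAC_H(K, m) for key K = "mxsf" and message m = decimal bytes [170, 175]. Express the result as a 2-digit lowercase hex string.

Key "mxsf" = 6d 78 73 66 is 4 bytes ≤ B = 5; zero-pad to 5 bytes: K' = 6d 78 73 66 00.
K' ⊕ ipad = 5b 4e 45 50 36.  K' ⊕ opad = 31 24 2f 3a 5c.
Inner input = (K'⊕ipad) ∥ m = 5b 4e 45 50 36 ∥ aa af.
Inner hash: sum = 91+78+69+80+54+170+175 = 717; mod 256 = 205 → cd.
Outer input = (K'⊕opad) ∥ inner = 31 24 2f 3a 5c ∥ cd.
Outer hash (tag): sum = 49+36+47+58+92+205 = 487; mod 256 = 231 → e7.

e7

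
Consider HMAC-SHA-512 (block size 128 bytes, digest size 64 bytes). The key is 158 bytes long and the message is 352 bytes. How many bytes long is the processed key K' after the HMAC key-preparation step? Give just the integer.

Key is 158 > 128 bytes, so it is hashed to 64 bytes then zero-padded to 128: |K'| = 128.

128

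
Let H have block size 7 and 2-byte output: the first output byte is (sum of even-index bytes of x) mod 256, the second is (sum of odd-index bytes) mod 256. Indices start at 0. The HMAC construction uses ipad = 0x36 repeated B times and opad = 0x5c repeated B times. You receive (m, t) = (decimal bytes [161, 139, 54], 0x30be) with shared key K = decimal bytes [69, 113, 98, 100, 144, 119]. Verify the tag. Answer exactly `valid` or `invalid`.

valid

Key decimal bytes [69, 113, 98, 100, 144, 119] = 45 71 62 64 90 77 is 6 bytes ≤ B = 7; zero-pad to 7 bytes: K' = 45 71 62 64 90 77 00.
K' ⊕ ipad = 73 47 54 52 a6 41 36; K' ⊕ opad = 19 2d 3e 38 cc 2b 5c.
Inner hash: even-index sum = 558 mod 256 = 46; odd-index sum = 433 mod 256 = 177 → 2e b1.
Outer hash (recomputed tag): even-index sum = 560 mod 256 = 48; odd-index sum = 190 mod 256 = 190 → 30 be.
Recomputed tag = 30be; claimed = 30be → match.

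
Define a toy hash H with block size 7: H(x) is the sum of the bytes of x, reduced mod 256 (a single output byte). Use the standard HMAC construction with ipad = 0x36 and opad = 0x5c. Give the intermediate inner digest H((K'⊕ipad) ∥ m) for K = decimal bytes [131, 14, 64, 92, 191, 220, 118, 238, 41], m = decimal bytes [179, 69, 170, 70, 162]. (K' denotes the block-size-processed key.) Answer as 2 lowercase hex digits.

31

Key decimal bytes [131, 14, 64, 92, 191, 220, 118, 238, 41] = 83 0e 40 5c bf dc 76 ee 29 is 9 bytes > B = 7, so hash it first: H(key) = 55, then zero-pad to 7 bytes: K' = 55 00 00 00 00 00 00.
K' ⊕ ipad = 63 36 36 36 36 36 36.
Inner input = 63 36 36 36 36 36 36 ∥ b3 45 aa 46 a2.
Inner hash: sum = 99+54+54+54+54+54+54+179+69+170+70+162 = 1073; mod 256 = 49 → 31.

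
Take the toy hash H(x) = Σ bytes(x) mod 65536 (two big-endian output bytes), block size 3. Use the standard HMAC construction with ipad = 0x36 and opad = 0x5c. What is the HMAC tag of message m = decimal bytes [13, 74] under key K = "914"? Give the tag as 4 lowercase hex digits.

Key "914" = 39 31 34 is exactly B = 3 bytes: K' = 39 31 34.
K' ⊕ ipad = 0f 07 02.  K' ⊕ opad = 65 6d 68.
Inner input = (K'⊕ipad) ∥ m = 0f 07 02 ∥ 0d 4a.
Inner hash: sum = 15+7+2+13+74 = 111 → 00 6f.
Outer input = (K'⊕opad) ∥ inner = 65 6d 68 ∥ 00 6f.
Outer hash (tag): sum = 101+109+104+0+111 = 425 → 01 a9.

01a9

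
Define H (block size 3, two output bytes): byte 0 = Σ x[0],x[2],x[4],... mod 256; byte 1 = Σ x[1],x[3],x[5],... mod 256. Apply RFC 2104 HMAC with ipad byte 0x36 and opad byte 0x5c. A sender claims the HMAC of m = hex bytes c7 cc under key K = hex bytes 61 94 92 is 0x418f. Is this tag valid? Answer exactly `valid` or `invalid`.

invalid

Key hex bytes 61 94 92 is exactly B = 3 bytes: K' = 61 94 92.
K' ⊕ ipad = 57 a2 a4; K' ⊕ opad = 3d c8 ce.
Inner hash: even-index sum = 455 mod 256 = 199; odd-index sum = 361 mod 256 = 105 → c7 69.
Outer hash (recomputed tag): even-index sum = 372 mod 256 = 116; odd-index sum = 399 mod 256 = 143 → 74 8f.
Recomputed tag = 748f; claimed = 418f → mismatch.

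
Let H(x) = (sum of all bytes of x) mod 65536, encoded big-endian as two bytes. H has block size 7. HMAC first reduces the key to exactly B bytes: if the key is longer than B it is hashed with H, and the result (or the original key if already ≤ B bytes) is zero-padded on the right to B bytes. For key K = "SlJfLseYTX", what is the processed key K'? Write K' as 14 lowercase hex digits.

03980000000000

|K| = 10 > B = 7, so first hash the key.
H(K): sum = 83+108+74+102+76+115+101+89+84+88 = 920 → 03 98.
Zero-pad H(K) = 03 98 to 7 bytes: K' = 03 98 00 00 00 00 00.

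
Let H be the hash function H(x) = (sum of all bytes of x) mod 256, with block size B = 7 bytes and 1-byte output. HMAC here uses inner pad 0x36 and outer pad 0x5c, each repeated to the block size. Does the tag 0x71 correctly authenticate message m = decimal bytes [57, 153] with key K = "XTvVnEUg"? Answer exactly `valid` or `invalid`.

Key "XTvVnEUg" = 58 54 76 56 6e 45 55 67 is 8 bytes > B = 7, so hash it first: H(key) = e7, then zero-pad to 7 bytes: K' = e7 00 00 00 00 00 00.
K' ⊕ ipad = d1 36 36 36 36 36 36; K' ⊕ opad = bb 5c 5c 5c 5c 5c 5c.
Inner hash: sum = 209+54+54+54+54+54+54+57+153 = 743; mod 256 = 231 → e7.
Outer hash (recomputed tag): sum = 187+92+92+92+92+92+92+231 = 970; mod 256 = 202 → ca.
Recomputed tag = ca; claimed = 71 → mismatch.

invalid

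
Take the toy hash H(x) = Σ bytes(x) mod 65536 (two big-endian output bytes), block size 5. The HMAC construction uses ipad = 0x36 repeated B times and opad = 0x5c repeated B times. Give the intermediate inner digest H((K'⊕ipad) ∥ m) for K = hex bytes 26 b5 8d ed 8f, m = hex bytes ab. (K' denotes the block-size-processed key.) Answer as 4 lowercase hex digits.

Key hex bytes 26 b5 8d ed 8f is exactly B = 5 bytes: K' = 26 b5 8d ed 8f.
K' ⊕ ipad = 10 83 bb db b9.
Inner input = 10 83 bb db b9 ∥ ab.
Inner hash: sum = 16+131+187+219+185+171 = 909 → 03 8d.

038d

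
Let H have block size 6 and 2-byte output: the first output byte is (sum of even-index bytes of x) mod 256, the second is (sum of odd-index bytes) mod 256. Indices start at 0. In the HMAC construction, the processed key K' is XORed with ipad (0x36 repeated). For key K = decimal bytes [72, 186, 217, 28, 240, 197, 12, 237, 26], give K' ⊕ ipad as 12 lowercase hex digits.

Key decimal bytes [72, 186, 217, 28, 240, 197, 12, 237, 26] = 48 ba d9 1c f0 c5 0c ed 1a is 9 bytes > B = 6, so hash it first: H(key) = 37 88, then zero-pad to 6 bytes: K' = 37 88 00 00 00 00.
XOR each byte with 0x36: 37⊕36=01, 88⊕36=be, 00⊕36=36, 00⊕36=36, 00⊕36=36, 00⊕36=36.

01be36363636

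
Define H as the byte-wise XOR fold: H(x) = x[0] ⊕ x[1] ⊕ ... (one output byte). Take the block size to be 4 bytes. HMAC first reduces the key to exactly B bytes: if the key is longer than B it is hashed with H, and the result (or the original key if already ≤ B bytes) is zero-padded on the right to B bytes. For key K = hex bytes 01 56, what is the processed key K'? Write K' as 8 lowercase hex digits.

Key hex bytes 01 56 is 2 bytes ≤ B = 4; zero-pad to 4 bytes: K' = 01 56 00 00.

01560000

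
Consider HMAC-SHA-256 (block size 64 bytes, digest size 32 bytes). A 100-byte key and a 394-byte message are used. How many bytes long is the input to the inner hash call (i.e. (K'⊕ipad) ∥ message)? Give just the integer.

458

Key is 100 > 64 bytes, so it is hashed to 32 bytes then zero-padded to 64: |K'| = 64.
Inner input = (K'⊕ipad) ∥ m → 64 + 394 = 458 bytes.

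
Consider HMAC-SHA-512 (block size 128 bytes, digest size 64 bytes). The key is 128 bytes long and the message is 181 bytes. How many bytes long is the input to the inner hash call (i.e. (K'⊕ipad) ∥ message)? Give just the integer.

309

Key is 128 ≤ 128 bytes, zero-padded: |K'| = 128.
Inner input = (K'⊕ipad) ∥ m → 128 + 181 = 309 bytes.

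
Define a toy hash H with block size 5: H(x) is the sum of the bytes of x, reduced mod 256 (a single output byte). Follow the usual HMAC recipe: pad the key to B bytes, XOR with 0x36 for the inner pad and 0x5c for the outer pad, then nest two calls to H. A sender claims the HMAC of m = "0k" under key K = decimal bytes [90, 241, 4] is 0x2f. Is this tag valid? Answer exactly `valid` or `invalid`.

valid

Key decimal bytes [90, 241, 4] = 5a f1 04 is 3 bytes ≤ B = 5; zero-pad to 5 bytes: K' = 5a f1 04 00 00.
K' ⊕ ipad = 6c c7 32 36 36; K' ⊕ opad = 06 ad 58 5c 5c.
Inner hash: sum = 108+199+50+54+54+48+107 = 620; mod 256 = 108 → 6c.
Outer hash (recomputed tag): sum = 6+173+88+92+92+108 = 559; mod 256 = 47 → 2f.
Recomputed tag = 2f; claimed = 2f → match.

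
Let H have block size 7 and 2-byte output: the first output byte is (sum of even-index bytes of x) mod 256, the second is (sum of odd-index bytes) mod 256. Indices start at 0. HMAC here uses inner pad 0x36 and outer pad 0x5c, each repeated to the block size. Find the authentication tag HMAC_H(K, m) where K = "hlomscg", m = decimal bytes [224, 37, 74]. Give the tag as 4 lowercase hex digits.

Key "hlomscg" = 68 6c 6f 6d 73 63 67 is exactly B = 7 bytes: K' = 68 6c 6f 6d 73 63 67.
K' ⊕ ipad = 5e 5a 59 5b 45 55 51.  K' ⊕ opad = 34 30 33 31 2f 3f 3b.
Inner input = (K'⊕ipad) ∥ m = 5e 5a 59 5b 45 55 51 ∥ e0 25 4a.
Inner hash: even-index sum = 370 mod 256 = 114; odd-index sum = 564 mod 256 = 52 → 72 34.
Outer input = (K'⊕opad) ∥ inner = 34 30 33 31 2f 3f 3b ∥ 72 34.
Outer hash (tag): even-index sum = 261 mod 256 = 5; odd-index sum = 274 mod 256 = 18 → 05 12.

0512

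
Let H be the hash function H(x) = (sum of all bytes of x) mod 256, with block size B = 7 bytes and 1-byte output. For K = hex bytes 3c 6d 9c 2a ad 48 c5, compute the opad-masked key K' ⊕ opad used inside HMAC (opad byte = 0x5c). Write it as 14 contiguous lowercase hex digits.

Key hex bytes 3c 6d 9c 2a ad 48 c5 is exactly B = 7 bytes: K' = 3c 6d 9c 2a ad 48 c5.
XOR each byte with 0x5c: 3c⊕5c=60, 6d⊕5c=31, 9c⊕5c=c0, 2a⊕5c=76, ad⊕5c=f1, 48⊕5c=14, c5⊕5c=99.

6031c076f11499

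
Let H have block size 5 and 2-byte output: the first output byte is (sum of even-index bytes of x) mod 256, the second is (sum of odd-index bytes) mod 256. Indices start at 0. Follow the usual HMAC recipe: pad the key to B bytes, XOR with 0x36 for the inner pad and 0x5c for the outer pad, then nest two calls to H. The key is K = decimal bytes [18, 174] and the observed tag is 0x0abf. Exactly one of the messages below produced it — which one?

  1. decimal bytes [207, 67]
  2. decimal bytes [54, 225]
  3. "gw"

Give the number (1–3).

2

Key decimal bytes [18, 174] = 12 ae is 2 bytes ≤ B = 5; zero-pad to 5 bytes: K' = 12 ae 00 00 00.
K' ⊕ ipad = 24 98 36 36 36; K' ⊕ opad = 4e f2 5c 5c 5c.
m1: inner = H(24 98 36 36 36 cf 43) = d3 9d; tag = H(4e f2 5c 5c 5c d3 9d) = a321
m2: inner = H(24 98 36 36 36 36 e1) = 71 04; tag = H(4e f2 5c 5c 5c 71 04) = 0abf ← matches
m3: inner = H(24 98 36 36 36 67 77) = 07 35; tag = H(4e f2 5c 5c 5c 07 35) = 3b55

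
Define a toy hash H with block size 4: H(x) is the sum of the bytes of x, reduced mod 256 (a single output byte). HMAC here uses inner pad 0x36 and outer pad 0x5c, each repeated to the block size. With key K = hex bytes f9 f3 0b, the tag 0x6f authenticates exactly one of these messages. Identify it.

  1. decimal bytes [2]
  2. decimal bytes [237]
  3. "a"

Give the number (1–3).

3

Key hex bytes f9 f3 0b is 3 bytes ≤ B = 4; zero-pad to 4 bytes: K' = f9 f3 0b 00.
K' ⊕ ipad = cf c5 3d 36; K' ⊕ opad = a5 af 57 5c.
m1: inner = H(cf c5 3d 36 02) = 09; tag = H(a5 af 57 5c 09) = 10
m2: inner = H(cf c5 3d 36 ed) = f4; tag = H(a5 af 57 5c f4) = fb
m3: inner = H(cf c5 3d 36 61) = 68; tag = H(a5 af 57 5c 68) = 6f ← matches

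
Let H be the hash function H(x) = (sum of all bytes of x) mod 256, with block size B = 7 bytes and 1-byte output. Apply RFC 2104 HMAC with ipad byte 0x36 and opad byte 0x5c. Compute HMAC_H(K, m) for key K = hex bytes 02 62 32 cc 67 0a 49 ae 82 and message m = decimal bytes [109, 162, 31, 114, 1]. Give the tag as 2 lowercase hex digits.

97

Key hex bytes 02 62 32 cc 67 0a 49 ae 82 is 9 bytes > B = 7, so hash it first: H(key) = 4c, then zero-pad to 7 bytes: K' = 4c 00 00 00 00 00 00.
K' ⊕ ipad = 7a 36 36 36 36 36 36.  K' ⊕ opad = 10 5c 5c 5c 5c 5c 5c.
Inner input = (K'⊕ipad) ∥ m = 7a 36 36 36 36 36 36 ∥ 6d a2 1f 72 01.
Inner hash: sum = 122+54+54+54+54+54+54+109+162+31+114+1 = 863; mod 256 = 95 → 5f.
Outer input = (K'⊕opad) ∥ inner = 10 5c 5c 5c 5c 5c 5c ∥ 5f.
Outer hash (tag): sum = 16+92+92+92+92+92+92+95 = 663; mod 256 = 151 → 97.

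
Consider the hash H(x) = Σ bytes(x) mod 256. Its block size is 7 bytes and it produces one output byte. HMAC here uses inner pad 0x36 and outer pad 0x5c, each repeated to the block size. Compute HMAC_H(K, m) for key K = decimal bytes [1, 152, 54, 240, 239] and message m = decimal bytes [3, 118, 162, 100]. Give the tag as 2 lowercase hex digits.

Key decimal bytes [1, 152, 54, 240, 239] = 01 98 36 f0 ef is 5 bytes ≤ B = 7; zero-pad to 7 bytes: K' = 01 98 36 f0 ef 00 00.
K' ⊕ ipad = 37 ae 00 c6 d9 36 36.  K' ⊕ opad = 5d c4 6a ac b3 5c 5c.
Inner input = (K'⊕ipad) ∥ m = 37 ae 00 c6 d9 36 36 ∥ 03 76 a2 64.
Inner hash: sum = 55+174+0+198+217+54+54+3+118+162+100 = 1135; mod 256 = 111 → 6f.
Outer input = (K'⊕opad) ∥ inner = 5d c4 6a ac b3 5c 5c ∥ 6f.
Outer hash (tag): sum = 93+196+106+172+179+92+92+111 = 1041; mod 256 = 17 → 11.

11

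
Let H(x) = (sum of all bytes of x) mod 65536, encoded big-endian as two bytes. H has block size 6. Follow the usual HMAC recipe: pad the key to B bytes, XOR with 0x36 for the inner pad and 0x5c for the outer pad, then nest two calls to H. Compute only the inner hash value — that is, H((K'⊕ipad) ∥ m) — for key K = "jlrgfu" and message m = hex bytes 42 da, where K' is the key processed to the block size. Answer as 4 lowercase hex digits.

02fa

Key "jlrgfu" = 6a 6c 72 67 66 75 is exactly B = 6 bytes: K' = 6a 6c 72 67 66 75.
K' ⊕ ipad = 5c 5a 44 51 50 43.
Inner input = 5c 5a 44 51 50 43 ∥ 42 da.
Inner hash: sum = 92+90+68+81+80+67+66+218 = 762 → 02 fa.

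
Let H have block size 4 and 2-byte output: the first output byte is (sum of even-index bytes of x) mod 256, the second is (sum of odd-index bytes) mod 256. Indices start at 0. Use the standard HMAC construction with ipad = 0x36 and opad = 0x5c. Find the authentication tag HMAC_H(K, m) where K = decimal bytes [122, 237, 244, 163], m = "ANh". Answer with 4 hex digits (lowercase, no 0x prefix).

856e

Key decimal bytes [122, 237, 244, 163] = 7a ed f4 a3 is exactly B = 4 bytes: K' = 7a ed f4 a3.
K' ⊕ ipad = 4c db c2 95.  K' ⊕ opad = 26 b1 a8 ff.
Inner input = (K'⊕ipad) ∥ m = 4c db c2 95 ∥ 41 4e 68.
Inner hash: even-index sum = 439 mod 256 = 183; odd-index sum = 446 mod 256 = 190 → b7 be.
Outer input = (K'⊕opad) ∥ inner = 26 b1 a8 ff ∥ b7 be.
Outer hash (tag): even-index sum = 389 mod 256 = 133; odd-index sum = 622 mod 256 = 110 → 85 6e.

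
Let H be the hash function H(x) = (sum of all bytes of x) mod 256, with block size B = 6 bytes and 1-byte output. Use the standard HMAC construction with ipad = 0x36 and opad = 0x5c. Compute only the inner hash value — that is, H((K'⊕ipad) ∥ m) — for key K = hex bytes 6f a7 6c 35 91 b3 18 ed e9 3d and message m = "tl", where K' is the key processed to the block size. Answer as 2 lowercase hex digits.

fe

Key hex bytes 6f a7 6c 35 91 b3 18 ed e9 3d is 10 bytes > B = 6, so hash it first: H(key) = 26, then zero-pad to 6 bytes: K' = 26 00 00 00 00 00.
K' ⊕ ipad = 10 36 36 36 36 36.
Inner input = 10 36 36 36 36 36 ∥ 74 6c.
Inner hash: sum = 16+54+54+54+54+54+116+108 = 510; mod 256 = 254 → fe.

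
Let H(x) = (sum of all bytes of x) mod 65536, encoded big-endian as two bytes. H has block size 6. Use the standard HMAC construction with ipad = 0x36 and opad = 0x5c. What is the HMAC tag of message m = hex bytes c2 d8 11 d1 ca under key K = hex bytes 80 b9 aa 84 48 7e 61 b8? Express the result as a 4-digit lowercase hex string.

Key hex bytes 80 b9 aa 84 48 7e 61 b8 is 8 bytes > B = 6, so hash it first: H(key) = 04 46, then zero-pad to 6 bytes: K' = 04 46 00 00 00 00.
K' ⊕ ipad = 32 70 36 36 36 36.  K' ⊕ opad = 58 1a 5c 5c 5c 5c.
Inner input = (K'⊕ipad) ∥ m = 32 70 36 36 36 36 ∥ c2 d8 11 d1 ca.
Inner hash: sum = 50+112+54+54+54+54+194+216+17+209+202 = 1216 → 04 c0.
Outer input = (K'⊕opad) ∥ inner = 58 1a 5c 5c 5c 5c ∥ 04 c0.
Outer hash (tag): sum = 88+26+92+92+92+92+4+192 = 678 → 02 a6.

02a6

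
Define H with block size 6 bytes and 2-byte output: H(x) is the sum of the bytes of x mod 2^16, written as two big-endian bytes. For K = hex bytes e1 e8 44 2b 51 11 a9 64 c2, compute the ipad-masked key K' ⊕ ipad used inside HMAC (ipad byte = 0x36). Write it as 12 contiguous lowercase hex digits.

325f36363636

Key hex bytes e1 e8 44 2b 51 11 a9 64 c2 is 9 bytes > B = 6, so hash it first: H(key) = 04 69, then zero-pad to 6 bytes: K' = 04 69 00 00 00 00.
XOR each byte with 0x36: 04⊕36=32, 69⊕36=5f, 00⊕36=36, 00⊕36=36, 00⊕36=36, 00⊕36=36.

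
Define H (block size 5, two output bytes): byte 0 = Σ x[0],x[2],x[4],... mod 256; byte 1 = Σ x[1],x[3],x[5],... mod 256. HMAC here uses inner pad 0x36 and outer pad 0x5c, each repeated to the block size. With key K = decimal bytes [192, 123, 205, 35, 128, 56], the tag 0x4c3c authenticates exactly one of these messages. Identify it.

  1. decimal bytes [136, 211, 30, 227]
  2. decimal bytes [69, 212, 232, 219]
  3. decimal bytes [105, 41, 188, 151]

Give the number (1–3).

2

Key decimal bytes [192, 123, 205, 35, 128, 56] = c0 7b cd 23 80 38 is 6 bytes > B = 5, so hash it first: H(key) = 0d d6, then zero-pad to 5 bytes: K' = 0d d6 00 00 00.
K' ⊕ ipad = 3b e0 36 36 36; K' ⊕ opad = 51 8a 5c 5c 5c.
m1: inner = H(3b e0 36 36 36 88 d3 1e e3) = 5d bc; tag = H(51 8a 5c 5c 5c 5d bc) = c543
m2: inner = H(3b e0 36 36 36 45 d4 e8 db) = 56 43; tag = H(51 8a 5c 5c 5c 56 43) = 4c3c ← matches
m3: inner = H(3b e0 36 36 36 69 29 bc 97) = 67 3b; tag = H(51 8a 5c 5c 5c 67 3b) = 444d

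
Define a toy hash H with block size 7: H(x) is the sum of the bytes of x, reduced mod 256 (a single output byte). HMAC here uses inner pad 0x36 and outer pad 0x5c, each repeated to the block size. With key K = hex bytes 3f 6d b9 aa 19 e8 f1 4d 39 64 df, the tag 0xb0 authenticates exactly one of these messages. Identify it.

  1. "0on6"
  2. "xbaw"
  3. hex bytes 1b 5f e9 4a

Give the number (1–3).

Key hex bytes 3f 6d b9 aa 19 e8 f1 4d 39 64 df is 11 bytes > B = 7, so hash it first: H(key) = ca, then zero-pad to 7 bytes: K' = ca 00 00 00 00 00 00.
K' ⊕ ipad = fc 36 36 36 36 36 36; K' ⊕ opad = 96 5c 5c 5c 5c 5c 5c.
m1: inner = H(fc 36 36 36 36 36 36 30 6f 6e 36) = 83; tag = H(96 5c 5c 5c 5c 5c 5c 83) = 41
m2: inner = H(fc 36 36 36 36 36 36 78 62 61 77) = f2; tag = H(96 5c 5c 5c 5c 5c 5c f2) = b0 ← matches
m3: inner = H(fc 36 36 36 36 36 36 1b 5f e9 4a) = ed; tag = H(96 5c 5c 5c 5c 5c 5c ed) = ab

2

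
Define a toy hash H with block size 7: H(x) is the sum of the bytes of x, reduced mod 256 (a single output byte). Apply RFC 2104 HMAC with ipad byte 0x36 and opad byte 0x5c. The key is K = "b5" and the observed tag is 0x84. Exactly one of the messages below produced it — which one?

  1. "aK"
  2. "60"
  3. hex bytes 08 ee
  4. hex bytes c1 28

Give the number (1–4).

1

Key "b5" = 62 35 is 2 bytes ≤ B = 7; zero-pad to 7 bytes: K' = 62 35 00 00 00 00 00.
K' ⊕ ipad = 54 03 36 36 36 36 36; K' ⊕ opad = 3e 69 5c 5c 5c 5c 5c.
m1: inner = H(54 03 36 36 36 36 36 61 4b) = 11; tag = H(3e 69 5c 5c 5c 5c 5c 11) = 84 ← matches
m2: inner = H(54 03 36 36 36 36 36 36 30) = cb; tag = H(3e 69 5c 5c 5c 5c 5c cb) = 3e
m3: inner = H(54 03 36 36 36 36 36 08 ee) = 5b; tag = H(3e 69 5c 5c 5c 5c 5c 5b) = ce
m4: inner = H(54 03 36 36 36 36 36 c1 28) = 4e; tag = H(3e 69 5c 5c 5c 5c 5c 4e) = c1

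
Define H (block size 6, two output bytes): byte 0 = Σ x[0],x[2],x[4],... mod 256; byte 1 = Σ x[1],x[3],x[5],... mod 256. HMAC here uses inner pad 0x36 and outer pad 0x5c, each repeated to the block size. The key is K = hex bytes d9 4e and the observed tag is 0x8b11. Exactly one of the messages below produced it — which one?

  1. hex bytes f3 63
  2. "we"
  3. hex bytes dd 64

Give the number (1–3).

Key hex bytes d9 4e is 2 bytes ≤ B = 6; zero-pad to 6 bytes: K' = d9 4e 00 00 00 00.
K' ⊕ ipad = ef 78 36 36 36 36; K' ⊕ opad = 85 12 5c 5c 5c 5c.
m1: inner = H(ef 78 36 36 36 36 f3 63) = 4e 47; tag = H(85 12 5c 5c 5c 5c 4e 47) = 8b11 ← matches
m2: inner = H(ef 78 36 36 36 36 77 65) = d2 49; tag = H(85 12 5c 5c 5c 5c d2 49) = 0f13
m3: inner = H(ef 78 36 36 36 36 dd 64) = 38 48; tag = H(85 12 5c 5c 5c 5c 38 48) = 7512

1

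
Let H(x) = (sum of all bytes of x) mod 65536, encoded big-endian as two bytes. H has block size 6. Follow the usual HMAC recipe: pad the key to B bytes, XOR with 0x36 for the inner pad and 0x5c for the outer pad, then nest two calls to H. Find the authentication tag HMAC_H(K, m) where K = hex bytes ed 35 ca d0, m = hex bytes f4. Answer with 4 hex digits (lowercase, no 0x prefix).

0318

Key hex bytes ed 35 ca d0 is 4 bytes ≤ B = 6; zero-pad to 6 bytes: K' = ed 35 ca d0 00 00.
K' ⊕ ipad = db 03 fc e6 36 36.  K' ⊕ opad = b1 69 96 8c 5c 5c.
Inner input = (K'⊕ipad) ∥ m = db 03 fc e6 36 36 ∥ f4.
Inner hash: sum = 219+3+252+230+54+54+244 = 1056 → 04 20.
Outer input = (K'⊕opad) ∥ inner = b1 69 96 8c 5c 5c ∥ 04 20.
Outer hash (tag): sum = 177+105+150+140+92+92+4+32 = 792 → 03 18.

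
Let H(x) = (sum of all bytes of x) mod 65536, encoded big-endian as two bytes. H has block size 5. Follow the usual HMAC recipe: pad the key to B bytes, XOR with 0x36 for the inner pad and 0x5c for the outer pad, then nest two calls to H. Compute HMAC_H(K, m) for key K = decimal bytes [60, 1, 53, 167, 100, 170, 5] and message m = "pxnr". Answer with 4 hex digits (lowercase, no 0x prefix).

Key decimal bytes [60, 1, 53, 167, 100, 170, 5] = 3c 01 35 a7 64 aa 05 is 7 bytes > B = 5, so hash it first: H(key) = 02 2c, then zero-pad to 5 bytes: K' = 02 2c 00 00 00.
K' ⊕ ipad = 34 1a 36 36 36.  K' ⊕ opad = 5e 70 5c 5c 5c.
Inner input = (K'⊕ipad) ∥ m = 34 1a 36 36 36 ∥ 70 78 6e 72.
Inner hash: sum = 52+26+54+54+54+112+120+110+114 = 696 → 02 b8.
Outer input = (K'⊕opad) ∥ inner = 5e 70 5c 5c 5c ∥ 02 b8.
Outer hash (tag): sum = 94+112+92+92+92+2+184 = 668 → 02 9c.

029c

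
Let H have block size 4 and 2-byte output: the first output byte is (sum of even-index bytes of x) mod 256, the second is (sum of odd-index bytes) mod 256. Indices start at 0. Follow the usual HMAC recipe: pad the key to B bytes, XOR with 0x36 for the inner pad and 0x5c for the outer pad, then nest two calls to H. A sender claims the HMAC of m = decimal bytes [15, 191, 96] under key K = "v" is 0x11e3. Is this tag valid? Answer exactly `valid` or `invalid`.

Key "v" = 76 is 1 byte ≤ B = 4; zero-pad to 4 bytes: K' = 76 00 00 00.
K' ⊕ ipad = 40 36 36 36; K' ⊕ opad = 2a 5c 5c 5c.
Inner hash: even-index sum = 229 mod 256 = 229; odd-index sum = 299 mod 256 = 43 → e5 2b.
Outer hash (recomputed tag): even-index sum = 363 mod 256 = 107; odd-index sum = 227 mod 256 = 227 → 6b e3.
Recomputed tag = 6be3; claimed = 11e3 → mismatch.

invalid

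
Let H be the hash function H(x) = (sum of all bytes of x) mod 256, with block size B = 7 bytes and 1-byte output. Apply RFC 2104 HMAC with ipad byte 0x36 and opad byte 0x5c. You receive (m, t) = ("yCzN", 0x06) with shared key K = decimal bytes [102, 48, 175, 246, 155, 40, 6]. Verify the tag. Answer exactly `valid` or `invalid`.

Key decimal bytes [102, 48, 175, 246, 155, 40, 6] = 66 30 af f6 9b 28 06 is exactly B = 7 bytes: K' = 66 30 af f6 9b 28 06.
K' ⊕ ipad = 50 06 99 c0 ad 1e 30; K' ⊕ opad = 3a 6c f3 aa c7 74 5a.
Inner hash: sum = 80+6+153+192+173+30+48+121+67+122+78 = 1070; mod 256 = 46 → 2e.
Outer hash (recomputed tag): sum = 58+108+243+170+199+116+90+46 = 1030; mod 256 = 6 → 06.
Recomputed tag = 06; claimed = 06 → match.

valid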